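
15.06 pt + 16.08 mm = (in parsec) 6.933e-19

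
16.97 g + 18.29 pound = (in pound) 18.33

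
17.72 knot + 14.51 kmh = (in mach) 0.03861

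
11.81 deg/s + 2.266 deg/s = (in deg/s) 14.08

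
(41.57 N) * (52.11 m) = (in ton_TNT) 5.177e-07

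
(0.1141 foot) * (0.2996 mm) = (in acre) 2.575e-09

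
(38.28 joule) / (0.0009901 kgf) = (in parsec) 1.278e-13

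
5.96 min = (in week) 0.0005913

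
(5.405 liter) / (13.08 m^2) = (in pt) 1.171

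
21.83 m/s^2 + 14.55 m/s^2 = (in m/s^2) 36.38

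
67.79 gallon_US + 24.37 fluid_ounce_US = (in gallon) 67.98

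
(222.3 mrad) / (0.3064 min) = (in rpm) 0.1155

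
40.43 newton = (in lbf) 9.089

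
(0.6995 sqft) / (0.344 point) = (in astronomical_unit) 3.58e-09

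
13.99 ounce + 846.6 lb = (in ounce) 1.356e+04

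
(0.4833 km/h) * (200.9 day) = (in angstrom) 2.33e+16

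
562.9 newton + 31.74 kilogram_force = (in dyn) 8.742e+07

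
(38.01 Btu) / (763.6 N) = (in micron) 5.252e+07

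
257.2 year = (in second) 8.111e+09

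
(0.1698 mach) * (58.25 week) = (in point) 5.774e+12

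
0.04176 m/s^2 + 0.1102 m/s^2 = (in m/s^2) 0.152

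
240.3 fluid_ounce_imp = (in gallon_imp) 1.502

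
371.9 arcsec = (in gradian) 0.1148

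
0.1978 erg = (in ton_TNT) 4.728e-18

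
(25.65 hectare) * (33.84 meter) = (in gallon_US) 2.293e+09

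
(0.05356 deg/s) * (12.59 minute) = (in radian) 0.7061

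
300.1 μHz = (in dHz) 0.003001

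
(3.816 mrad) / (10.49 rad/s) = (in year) 1.154e-11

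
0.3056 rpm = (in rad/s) 0.032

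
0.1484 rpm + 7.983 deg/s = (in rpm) 1.479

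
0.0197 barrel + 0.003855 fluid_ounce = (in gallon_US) 0.8274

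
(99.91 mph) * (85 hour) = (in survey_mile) 8492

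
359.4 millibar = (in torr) 269.6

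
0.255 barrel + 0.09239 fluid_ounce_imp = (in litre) 40.54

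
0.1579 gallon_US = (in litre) 0.5977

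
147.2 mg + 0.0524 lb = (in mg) 2.392e+04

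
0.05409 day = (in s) 4673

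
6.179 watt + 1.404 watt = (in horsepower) 0.01017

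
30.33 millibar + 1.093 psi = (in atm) 0.1043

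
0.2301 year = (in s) 7.256e+06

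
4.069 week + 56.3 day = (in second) 7.325e+06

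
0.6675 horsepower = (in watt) 497.8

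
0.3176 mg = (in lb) 7.002e-07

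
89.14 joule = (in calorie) 21.3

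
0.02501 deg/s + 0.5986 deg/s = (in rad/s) 0.01088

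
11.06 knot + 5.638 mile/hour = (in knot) 15.96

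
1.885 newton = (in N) 1.885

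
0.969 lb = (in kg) 0.4395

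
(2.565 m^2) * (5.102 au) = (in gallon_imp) 4.306e+14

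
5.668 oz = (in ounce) 5.668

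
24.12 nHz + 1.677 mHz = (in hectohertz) 1.677e-05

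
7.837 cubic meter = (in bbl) 49.29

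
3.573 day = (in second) 3.087e+05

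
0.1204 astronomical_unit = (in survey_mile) 1.119e+07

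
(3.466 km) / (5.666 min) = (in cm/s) 1020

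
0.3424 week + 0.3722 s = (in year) 0.006567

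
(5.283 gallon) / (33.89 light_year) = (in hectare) 6.237e-24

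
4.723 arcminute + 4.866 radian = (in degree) 278.9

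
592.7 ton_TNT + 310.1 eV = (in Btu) 2.35e+09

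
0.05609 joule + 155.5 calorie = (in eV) 4.061e+21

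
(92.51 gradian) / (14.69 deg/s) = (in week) 9.371e-06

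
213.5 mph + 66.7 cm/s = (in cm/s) 9611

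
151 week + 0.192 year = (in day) 1127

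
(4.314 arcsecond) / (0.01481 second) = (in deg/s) 0.08091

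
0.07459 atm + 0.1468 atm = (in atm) 0.2214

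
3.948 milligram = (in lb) 8.704e-06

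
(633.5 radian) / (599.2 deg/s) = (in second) 60.58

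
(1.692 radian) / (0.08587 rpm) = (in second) 188.2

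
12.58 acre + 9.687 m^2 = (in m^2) 5.092e+04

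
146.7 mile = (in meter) 2.361e+05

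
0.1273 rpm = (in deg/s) 0.7638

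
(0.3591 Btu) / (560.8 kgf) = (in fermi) 6.889e+13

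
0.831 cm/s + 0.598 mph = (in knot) 0.5358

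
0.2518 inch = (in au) 4.275e-14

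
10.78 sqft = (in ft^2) 10.78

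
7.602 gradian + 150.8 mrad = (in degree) 15.48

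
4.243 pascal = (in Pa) 4.243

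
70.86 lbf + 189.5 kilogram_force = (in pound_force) 488.6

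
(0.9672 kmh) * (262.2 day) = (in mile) 3782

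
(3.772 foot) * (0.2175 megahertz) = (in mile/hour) 5.594e+05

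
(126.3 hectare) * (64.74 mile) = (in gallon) 3.476e+13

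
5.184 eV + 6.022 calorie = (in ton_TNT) 6.022e-09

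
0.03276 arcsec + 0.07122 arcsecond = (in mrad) 0.0005041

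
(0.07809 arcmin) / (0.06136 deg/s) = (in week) 3.507e-08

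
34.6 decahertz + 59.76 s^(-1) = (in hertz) 405.8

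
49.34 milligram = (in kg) 4.934e-05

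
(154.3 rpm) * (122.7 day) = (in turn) 2.726e+07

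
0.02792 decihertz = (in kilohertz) 2.792e-06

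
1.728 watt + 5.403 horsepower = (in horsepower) 5.405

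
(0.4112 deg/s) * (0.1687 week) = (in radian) 732.2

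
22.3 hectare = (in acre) 55.1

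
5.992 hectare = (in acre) 14.81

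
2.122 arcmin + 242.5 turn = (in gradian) 9.7e+04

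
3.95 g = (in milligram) 3950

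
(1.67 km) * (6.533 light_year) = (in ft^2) 1.111e+21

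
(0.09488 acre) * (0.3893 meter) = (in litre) 1.495e+05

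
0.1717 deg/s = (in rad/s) 0.002997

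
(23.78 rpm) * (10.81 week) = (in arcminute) 5.597e+10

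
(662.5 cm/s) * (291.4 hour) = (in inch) 2.736e+08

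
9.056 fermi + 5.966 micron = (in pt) 0.01691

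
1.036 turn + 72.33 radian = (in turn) 12.55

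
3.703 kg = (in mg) 3.703e+06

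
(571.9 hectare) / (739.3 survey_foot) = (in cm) 2.538e+06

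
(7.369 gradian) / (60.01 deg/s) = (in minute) 0.001842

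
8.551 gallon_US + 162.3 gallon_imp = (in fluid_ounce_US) 2.604e+04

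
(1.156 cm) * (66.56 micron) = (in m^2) 7.694e-07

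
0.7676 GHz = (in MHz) 767.6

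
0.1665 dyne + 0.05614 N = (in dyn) 5614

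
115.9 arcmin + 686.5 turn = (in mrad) 4.313e+06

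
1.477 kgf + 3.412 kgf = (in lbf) 10.78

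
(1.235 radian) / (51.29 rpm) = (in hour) 6.387e-05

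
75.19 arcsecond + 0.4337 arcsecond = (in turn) 5.835e-05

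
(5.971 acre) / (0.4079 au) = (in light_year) 4.186e-23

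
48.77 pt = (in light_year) 1.819e-18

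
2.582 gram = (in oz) 0.09108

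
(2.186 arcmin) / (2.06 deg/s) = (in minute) 0.0002948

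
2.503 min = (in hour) 0.04172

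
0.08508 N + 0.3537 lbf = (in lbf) 0.3728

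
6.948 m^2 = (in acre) 0.001717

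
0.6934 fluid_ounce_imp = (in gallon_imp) 0.004334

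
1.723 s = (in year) 5.464e-08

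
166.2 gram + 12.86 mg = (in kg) 0.1662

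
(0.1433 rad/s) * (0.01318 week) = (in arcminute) 3.927e+06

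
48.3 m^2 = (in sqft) 519.9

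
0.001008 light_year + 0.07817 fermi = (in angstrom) 9.536e+22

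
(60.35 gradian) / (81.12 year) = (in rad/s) 3.706e-10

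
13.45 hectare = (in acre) 33.24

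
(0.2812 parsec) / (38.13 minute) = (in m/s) 3.793e+12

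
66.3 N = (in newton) 66.3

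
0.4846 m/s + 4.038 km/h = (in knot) 3.122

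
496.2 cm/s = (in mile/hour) 11.1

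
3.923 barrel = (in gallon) 164.8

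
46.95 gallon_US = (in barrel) 1.118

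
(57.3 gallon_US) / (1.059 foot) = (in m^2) 0.672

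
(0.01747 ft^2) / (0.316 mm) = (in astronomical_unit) 3.433e-11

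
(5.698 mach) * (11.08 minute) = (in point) 3.656e+09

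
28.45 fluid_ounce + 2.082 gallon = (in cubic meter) 0.008723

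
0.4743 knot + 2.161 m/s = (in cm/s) 240.5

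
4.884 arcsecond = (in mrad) 0.02368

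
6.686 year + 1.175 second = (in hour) 5.857e+04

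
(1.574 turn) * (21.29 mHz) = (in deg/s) 12.06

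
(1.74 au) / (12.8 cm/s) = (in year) 6.448e+04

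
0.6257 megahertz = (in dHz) 6.257e+06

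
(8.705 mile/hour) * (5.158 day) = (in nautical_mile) 936.4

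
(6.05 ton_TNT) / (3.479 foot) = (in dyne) 2.387e+15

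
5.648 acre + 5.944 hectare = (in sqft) 8.858e+05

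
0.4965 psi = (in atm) 0.03378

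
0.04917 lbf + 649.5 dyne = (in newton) 0.2252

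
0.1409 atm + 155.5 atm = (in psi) 2287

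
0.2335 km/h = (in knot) 0.1261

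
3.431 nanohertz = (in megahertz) 3.431e-15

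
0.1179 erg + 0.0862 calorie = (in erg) 3.607e+06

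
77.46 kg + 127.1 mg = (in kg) 77.46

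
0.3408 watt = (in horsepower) 0.000457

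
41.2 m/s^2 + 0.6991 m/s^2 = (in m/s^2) 41.9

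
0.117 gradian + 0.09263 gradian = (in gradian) 0.2096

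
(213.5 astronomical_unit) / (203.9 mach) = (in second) 4.6e+08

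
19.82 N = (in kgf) 2.021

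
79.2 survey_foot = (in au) 1.614e-10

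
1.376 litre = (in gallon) 0.3635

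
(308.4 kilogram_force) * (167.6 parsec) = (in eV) 9.762e+40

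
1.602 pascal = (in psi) 0.0002324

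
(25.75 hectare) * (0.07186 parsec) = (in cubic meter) 5.71e+20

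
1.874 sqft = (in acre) 4.302e-05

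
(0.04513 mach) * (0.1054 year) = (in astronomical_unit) 0.0003414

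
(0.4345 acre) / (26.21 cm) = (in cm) 6.709e+05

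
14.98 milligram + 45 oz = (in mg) 1.276e+06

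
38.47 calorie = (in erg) 1.61e+09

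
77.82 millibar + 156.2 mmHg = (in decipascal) 2.861e+05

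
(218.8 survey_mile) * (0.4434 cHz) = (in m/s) 1561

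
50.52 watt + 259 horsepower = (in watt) 1.932e+05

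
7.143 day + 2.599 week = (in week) 3.619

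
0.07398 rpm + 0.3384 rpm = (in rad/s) 0.04318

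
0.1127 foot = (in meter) 0.03435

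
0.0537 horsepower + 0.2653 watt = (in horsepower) 0.05406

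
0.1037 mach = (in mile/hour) 78.99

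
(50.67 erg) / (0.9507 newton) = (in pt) 0.01511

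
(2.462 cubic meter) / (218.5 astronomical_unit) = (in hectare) 7.532e-18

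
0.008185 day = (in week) 0.001169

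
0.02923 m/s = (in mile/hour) 0.06539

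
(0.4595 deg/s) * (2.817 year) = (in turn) 1.134e+05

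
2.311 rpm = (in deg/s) 13.87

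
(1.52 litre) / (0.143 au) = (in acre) 1.756e-17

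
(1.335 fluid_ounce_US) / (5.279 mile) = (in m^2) 4.647e-09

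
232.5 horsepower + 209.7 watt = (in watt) 1.736e+05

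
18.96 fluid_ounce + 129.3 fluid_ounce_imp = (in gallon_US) 1.119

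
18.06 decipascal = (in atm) 1.782e-05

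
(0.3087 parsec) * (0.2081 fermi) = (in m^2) 1.982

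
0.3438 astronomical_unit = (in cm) 5.143e+12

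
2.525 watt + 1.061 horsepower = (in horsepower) 1.064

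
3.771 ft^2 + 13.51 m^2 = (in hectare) 0.001386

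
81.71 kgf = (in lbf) 180.1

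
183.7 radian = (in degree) 1.053e+04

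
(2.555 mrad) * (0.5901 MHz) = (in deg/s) 8.639e+04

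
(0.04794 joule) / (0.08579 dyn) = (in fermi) 5.588e+19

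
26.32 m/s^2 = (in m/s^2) 26.32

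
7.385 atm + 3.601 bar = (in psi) 160.8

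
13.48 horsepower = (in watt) 1.005e+04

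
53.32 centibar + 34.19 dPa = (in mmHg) 400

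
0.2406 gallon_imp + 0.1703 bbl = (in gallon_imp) 6.196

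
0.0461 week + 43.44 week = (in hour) 7306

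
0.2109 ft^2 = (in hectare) 1.959e-06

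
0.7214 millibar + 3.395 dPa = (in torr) 0.5436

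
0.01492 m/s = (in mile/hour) 0.03338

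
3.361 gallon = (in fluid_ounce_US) 430.2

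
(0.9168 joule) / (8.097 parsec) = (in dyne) 3.669e-13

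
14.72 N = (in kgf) 1.501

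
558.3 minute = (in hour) 9.305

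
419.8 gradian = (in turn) 1.05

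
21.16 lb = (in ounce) 338.6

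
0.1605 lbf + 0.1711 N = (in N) 0.885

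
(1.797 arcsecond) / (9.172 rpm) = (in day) 1.05e-10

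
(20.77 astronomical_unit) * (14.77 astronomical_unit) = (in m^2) 6.865e+24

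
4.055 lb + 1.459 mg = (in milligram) 1.839e+06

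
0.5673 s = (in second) 0.5673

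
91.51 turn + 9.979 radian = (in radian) 585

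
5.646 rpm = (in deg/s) 33.88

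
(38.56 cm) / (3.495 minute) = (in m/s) 0.001839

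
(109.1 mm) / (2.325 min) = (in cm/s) 0.07821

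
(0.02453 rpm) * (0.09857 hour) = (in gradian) 58.03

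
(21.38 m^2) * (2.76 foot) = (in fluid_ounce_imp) 6.33e+05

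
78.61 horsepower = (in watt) 5.862e+04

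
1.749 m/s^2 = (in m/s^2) 1.749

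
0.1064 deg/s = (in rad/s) 0.001857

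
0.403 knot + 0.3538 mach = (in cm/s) 1.207e+04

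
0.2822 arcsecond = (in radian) 1.368e-06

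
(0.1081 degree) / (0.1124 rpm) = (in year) 5.083e-09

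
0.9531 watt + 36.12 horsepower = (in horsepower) 36.12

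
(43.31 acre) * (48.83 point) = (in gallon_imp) 6.641e+05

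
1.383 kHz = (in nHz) 1.383e+12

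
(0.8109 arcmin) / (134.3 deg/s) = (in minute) 1.677e-06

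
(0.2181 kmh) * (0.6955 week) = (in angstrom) 2.548e+14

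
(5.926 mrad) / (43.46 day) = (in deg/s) 9.042e-08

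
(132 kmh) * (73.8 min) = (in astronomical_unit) 1.085e-06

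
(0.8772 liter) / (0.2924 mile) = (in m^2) 1.864e-06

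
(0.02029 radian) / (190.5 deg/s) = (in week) 1.009e-08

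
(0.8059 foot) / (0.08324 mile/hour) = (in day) 7.64e-05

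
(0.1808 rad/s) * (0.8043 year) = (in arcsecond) 9.459e+11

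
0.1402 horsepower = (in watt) 104.5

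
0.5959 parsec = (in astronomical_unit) 1.229e+05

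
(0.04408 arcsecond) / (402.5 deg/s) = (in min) 5.07e-10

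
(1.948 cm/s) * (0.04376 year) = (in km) 26.88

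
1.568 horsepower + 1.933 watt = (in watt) 1171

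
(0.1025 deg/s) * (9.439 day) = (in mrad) 1.459e+06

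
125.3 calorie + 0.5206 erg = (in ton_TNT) 1.253e-07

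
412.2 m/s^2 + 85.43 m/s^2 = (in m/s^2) 497.6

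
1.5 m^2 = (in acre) 0.0003707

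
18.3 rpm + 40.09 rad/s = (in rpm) 401.1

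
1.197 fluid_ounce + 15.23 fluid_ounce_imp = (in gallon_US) 0.1237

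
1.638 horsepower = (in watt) 1221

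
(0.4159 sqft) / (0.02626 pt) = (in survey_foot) 1.368e+04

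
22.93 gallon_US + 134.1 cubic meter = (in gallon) 3.545e+04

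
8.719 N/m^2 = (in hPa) 0.08719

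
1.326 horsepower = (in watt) 988.8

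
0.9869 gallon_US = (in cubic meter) 0.003736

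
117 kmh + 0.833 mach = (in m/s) 316.1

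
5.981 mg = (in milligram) 5.981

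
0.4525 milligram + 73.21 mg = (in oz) 0.002598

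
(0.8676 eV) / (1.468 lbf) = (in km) 2.129e-23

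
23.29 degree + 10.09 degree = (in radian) 0.5826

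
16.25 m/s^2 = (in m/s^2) 16.25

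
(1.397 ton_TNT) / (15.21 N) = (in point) 1.089e+12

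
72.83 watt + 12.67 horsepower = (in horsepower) 12.77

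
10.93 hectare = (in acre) 27.01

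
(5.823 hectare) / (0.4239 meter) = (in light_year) 1.452e-11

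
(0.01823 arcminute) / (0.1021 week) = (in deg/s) 4.92e-09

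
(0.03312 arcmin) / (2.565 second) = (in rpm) 3.587e-05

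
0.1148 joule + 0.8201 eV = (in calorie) 0.02744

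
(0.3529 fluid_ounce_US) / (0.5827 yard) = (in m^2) 1.959e-05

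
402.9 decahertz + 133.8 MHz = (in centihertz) 1.338e+10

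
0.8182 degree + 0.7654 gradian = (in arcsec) 5425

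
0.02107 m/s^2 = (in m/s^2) 0.02107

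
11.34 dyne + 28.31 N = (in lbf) 6.364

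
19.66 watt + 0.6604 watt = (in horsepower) 0.02725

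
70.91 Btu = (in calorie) 1.788e+04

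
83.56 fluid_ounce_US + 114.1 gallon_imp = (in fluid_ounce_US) 1.762e+04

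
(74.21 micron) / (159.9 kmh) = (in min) 2.785e-08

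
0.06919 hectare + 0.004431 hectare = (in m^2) 736.2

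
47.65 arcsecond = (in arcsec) 47.65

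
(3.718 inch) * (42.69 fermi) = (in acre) 9.962e-19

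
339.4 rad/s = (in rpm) 3241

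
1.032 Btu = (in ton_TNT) 2.602e-07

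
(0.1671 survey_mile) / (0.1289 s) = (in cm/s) 2.086e+05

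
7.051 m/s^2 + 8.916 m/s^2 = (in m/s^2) 15.97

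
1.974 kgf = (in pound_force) 4.352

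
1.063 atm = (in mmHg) 807.9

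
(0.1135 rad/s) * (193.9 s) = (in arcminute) 7.566e+04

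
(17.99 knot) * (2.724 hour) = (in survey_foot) 2.978e+05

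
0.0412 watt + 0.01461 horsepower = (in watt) 10.94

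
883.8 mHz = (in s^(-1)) 0.8838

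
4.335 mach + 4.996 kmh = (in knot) 2872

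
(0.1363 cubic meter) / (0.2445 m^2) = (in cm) 55.75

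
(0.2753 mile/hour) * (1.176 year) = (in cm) 4.564e+08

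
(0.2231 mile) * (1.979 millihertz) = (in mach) 0.002087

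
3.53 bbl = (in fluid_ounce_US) 1.898e+04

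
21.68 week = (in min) 2.185e+05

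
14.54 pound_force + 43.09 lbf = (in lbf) 57.63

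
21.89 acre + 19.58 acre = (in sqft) 1.806e+06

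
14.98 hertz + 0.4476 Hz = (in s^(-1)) 15.43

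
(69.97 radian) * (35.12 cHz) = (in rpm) 234.7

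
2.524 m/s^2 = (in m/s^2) 2.524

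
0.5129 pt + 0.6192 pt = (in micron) 399.4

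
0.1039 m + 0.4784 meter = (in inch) 22.93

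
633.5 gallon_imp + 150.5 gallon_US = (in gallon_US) 911.3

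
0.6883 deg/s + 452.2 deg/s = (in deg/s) 452.9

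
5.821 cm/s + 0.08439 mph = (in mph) 0.2146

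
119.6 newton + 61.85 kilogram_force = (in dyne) 7.261e+07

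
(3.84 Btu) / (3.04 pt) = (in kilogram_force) 3.852e+05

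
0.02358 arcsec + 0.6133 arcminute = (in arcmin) 0.6137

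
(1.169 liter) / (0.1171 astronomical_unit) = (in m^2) 6.673e-14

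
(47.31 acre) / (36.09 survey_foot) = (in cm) 1.74e+06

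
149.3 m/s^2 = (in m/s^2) 149.3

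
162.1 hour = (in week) 0.9649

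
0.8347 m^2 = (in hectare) 8.347e-05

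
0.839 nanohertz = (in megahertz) 8.39e-16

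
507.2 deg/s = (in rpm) 84.53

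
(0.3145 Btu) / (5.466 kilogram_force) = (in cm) 619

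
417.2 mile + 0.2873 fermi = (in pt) 1.903e+09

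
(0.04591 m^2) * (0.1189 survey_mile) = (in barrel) 55.26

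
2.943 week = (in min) 2.967e+04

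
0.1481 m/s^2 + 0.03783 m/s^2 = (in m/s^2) 0.1859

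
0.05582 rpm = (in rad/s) 0.005845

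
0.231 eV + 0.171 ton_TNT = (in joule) 7.155e+08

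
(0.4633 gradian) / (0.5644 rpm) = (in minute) 0.002052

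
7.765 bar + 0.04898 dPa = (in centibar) 776.5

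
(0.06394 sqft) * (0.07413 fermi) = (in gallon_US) 1.163e-16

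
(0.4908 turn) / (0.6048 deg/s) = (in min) 4.869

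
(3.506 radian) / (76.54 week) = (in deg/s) 4.339e-06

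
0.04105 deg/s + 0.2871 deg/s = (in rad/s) 0.005727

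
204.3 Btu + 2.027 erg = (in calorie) 5.152e+04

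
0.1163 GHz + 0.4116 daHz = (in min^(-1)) 6.978e+09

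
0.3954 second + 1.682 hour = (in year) 0.000192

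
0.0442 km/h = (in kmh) 0.0442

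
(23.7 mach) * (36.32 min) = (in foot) 5.77e+07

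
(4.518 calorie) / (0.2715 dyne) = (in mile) 4326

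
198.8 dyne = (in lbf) 0.0004469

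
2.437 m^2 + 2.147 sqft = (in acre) 0.0006515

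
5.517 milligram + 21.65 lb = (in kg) 9.82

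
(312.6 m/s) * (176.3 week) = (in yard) 3.645e+10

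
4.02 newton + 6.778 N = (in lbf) 2.427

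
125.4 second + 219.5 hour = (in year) 0.02506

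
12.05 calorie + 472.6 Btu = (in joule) 4.987e+05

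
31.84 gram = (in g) 31.84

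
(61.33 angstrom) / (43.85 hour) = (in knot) 7.552e-14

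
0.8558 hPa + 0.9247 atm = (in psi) 13.6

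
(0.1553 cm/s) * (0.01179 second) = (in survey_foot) 6.007e-05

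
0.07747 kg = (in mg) 7.747e+04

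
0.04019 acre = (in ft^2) 1751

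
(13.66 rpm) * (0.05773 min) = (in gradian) 315.4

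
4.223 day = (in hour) 101.4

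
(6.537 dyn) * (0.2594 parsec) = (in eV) 3.266e+30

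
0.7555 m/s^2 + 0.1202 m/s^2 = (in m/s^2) 0.8757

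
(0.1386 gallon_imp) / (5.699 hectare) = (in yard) 1.209e-08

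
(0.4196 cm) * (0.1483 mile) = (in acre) 0.0002475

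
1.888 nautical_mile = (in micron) 3.497e+09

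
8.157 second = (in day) 9.441e-05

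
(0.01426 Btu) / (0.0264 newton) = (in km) 0.5699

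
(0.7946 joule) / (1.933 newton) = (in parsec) 1.332e-17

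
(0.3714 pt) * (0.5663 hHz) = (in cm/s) 0.742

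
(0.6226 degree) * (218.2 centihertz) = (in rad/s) 0.02371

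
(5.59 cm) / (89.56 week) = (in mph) 2.309e-09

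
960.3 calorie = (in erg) 4.018e+10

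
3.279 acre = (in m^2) 1.327e+04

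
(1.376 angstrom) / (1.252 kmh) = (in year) 1.255e-17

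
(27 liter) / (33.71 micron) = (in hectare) 0.08009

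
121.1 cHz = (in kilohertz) 0.001211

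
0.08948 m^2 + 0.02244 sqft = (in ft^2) 0.9856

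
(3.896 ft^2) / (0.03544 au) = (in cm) 6.827e-09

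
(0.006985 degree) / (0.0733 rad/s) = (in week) 2.75e-09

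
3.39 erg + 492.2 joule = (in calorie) 117.6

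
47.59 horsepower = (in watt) 3.549e+04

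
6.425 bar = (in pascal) 6.425e+05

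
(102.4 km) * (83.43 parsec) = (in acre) 6.514e+19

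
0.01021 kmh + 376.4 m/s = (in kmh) 1355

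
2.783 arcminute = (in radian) 0.0008095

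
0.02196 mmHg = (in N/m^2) 2.928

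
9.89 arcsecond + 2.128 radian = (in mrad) 2128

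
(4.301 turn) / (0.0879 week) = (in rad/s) 0.0005083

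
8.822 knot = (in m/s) 4.538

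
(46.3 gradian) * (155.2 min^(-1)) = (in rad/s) 1.881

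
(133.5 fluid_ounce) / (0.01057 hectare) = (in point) 0.1059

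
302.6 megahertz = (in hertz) 3.026e+08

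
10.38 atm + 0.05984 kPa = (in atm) 10.38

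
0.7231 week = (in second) 4.373e+05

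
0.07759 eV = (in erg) 1.243e-13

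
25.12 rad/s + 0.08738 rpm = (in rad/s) 25.13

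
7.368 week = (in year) 0.1413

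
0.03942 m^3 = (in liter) 39.42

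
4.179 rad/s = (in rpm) 39.91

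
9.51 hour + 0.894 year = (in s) 2.823e+07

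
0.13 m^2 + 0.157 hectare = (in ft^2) 1.69e+04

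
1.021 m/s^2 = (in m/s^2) 1.021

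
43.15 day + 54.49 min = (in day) 43.19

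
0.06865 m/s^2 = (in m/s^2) 0.06865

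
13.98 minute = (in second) 838.8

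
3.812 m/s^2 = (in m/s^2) 3.812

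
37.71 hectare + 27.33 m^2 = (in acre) 93.19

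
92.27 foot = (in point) 7.972e+04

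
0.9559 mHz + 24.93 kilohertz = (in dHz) 2.493e+05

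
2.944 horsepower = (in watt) 2195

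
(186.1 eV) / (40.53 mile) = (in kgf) 4.661e-23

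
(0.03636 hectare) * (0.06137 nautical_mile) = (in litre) 4.133e+07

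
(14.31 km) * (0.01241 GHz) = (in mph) 3.973e+11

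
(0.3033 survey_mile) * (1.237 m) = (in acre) 0.1492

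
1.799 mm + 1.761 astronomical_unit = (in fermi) 2.634e+26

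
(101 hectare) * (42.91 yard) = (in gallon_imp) 8.717e+09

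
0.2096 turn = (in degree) 75.46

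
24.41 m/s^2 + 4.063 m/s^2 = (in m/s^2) 28.47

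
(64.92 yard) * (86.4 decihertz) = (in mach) 1.506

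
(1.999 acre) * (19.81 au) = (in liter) 2.397e+19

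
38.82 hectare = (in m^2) 3.882e+05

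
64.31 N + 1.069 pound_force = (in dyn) 6.907e+06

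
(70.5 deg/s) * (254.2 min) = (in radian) 1.877e+04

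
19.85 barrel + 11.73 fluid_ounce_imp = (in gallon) 833.8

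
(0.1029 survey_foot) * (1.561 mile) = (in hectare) 0.007879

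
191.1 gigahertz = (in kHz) 1.911e+08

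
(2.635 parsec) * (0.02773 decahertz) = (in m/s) 2.255e+16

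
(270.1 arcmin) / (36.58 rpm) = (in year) 6.504e-10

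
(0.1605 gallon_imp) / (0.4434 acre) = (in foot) 1.334e-06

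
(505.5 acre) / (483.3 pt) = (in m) 1.2e+07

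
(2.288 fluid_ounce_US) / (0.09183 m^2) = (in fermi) 7.368e+11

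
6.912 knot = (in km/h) 12.8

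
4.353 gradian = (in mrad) 68.38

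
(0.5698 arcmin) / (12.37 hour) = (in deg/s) 2.133e-07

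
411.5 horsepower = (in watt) 3.069e+05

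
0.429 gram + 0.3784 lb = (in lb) 0.3793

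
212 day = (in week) 30.29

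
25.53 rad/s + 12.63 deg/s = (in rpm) 245.9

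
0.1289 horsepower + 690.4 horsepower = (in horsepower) 690.5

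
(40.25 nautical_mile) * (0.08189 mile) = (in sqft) 1.057e+08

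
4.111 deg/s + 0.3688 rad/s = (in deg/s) 25.24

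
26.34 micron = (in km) 2.634e-08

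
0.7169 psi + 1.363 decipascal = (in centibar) 4.943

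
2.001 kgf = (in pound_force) 4.411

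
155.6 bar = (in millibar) 1.556e+05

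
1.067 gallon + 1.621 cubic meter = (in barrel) 10.22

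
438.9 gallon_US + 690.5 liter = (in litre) 2352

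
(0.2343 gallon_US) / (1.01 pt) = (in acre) 0.0006151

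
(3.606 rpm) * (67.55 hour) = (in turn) 1.462e+04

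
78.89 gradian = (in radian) 1.239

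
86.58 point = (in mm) 30.54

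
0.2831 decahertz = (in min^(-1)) 169.9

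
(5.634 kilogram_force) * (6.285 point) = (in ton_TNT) 2.928e-11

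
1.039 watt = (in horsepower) 0.001393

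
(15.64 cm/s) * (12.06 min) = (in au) 7.565e-10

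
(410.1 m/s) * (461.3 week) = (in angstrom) 1.144e+21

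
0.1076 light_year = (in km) 1.018e+12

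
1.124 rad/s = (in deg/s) 64.4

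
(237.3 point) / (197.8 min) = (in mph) 1.578e-05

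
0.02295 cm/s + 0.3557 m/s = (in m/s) 0.3559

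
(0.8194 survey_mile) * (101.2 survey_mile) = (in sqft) 2.312e+09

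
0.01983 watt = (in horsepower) 2.659e-05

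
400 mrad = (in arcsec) 8.251e+04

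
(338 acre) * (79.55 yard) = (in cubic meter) 9.95e+07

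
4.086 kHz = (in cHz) 4.086e+05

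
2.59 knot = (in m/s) 1.332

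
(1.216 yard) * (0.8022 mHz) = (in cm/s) 0.0892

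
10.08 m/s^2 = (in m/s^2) 10.08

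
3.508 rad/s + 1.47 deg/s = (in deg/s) 202.5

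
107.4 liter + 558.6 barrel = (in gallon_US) 2.349e+04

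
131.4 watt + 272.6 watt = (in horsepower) 0.5418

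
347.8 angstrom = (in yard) 3.804e-08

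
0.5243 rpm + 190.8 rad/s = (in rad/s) 190.9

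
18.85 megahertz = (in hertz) 1.885e+07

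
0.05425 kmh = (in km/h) 0.05425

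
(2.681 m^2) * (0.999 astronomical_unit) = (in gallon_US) 1.058e+14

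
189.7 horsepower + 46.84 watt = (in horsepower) 189.8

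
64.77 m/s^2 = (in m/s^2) 64.77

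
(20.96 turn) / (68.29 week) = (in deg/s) 0.0001827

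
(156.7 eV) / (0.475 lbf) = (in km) 1.188e-20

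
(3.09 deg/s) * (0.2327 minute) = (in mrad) 753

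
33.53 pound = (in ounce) 536.5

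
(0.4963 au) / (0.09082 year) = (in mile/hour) 5.799e+04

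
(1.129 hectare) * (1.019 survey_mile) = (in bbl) 1.165e+08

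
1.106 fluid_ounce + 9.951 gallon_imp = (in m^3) 0.04527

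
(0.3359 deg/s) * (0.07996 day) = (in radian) 40.5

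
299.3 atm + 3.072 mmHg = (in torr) 2.275e+05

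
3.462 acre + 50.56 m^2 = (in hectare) 1.406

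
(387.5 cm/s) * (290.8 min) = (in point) 1.917e+08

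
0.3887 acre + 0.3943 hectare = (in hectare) 0.5516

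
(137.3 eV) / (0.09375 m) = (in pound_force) 5.275e-17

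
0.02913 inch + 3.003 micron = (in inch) 0.02925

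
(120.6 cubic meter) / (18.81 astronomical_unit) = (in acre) 1.059e-14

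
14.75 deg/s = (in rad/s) 0.2574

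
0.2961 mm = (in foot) 0.0009715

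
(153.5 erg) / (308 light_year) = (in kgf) 5.372e-25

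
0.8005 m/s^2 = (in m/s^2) 0.8005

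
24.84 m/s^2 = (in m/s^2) 24.84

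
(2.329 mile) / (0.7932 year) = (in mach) 4.401e-07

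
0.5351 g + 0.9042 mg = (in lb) 0.001182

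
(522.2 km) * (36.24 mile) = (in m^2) 3.046e+10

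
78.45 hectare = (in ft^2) 8.444e+06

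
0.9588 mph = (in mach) 0.001259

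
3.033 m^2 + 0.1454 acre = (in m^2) 591.4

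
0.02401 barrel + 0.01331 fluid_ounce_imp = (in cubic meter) 0.003818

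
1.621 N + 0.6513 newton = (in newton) 2.272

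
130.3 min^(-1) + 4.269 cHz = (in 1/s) 2.214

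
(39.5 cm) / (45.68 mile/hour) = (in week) 3.198e-08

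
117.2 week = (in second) 7.088e+07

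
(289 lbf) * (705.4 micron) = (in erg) 9.068e+06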